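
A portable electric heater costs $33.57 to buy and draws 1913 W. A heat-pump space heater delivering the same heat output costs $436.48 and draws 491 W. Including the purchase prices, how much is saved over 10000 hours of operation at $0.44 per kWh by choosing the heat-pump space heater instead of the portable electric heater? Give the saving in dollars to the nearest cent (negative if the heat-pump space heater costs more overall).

$5853.89

portable electric heater: $33.57 + (1913/1000) kW × 10000 h × $0.44 = $33.57 + $8417.2 = $8450.77
heat-pump space heater: $436.48 + (491/1000) kW × 10000 h × $0.44 = $436.48 + $2160.4 = $2596.88
Saving = $8450.77 − $2596.88 = $5853.89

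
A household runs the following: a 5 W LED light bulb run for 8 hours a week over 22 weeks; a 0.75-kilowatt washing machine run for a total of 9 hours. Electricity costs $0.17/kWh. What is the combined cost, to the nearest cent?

LED light bulb: Runtime = 8 h/week × 22 weeks = 176 h
LED light bulb: 0.005 kW × 176 h = 0.88 kWh
washing machine: 0.75 kW × 9 h = 6.75 kWh
Total energy = 7.63 kWh
Cost = 7.63 × $0.17 = $1.30

$1.30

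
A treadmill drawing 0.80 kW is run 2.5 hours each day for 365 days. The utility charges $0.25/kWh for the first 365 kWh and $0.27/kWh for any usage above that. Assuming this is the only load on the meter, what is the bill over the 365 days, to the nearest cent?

Runtime = 2.5 h/day × 365 days = 912.5 h
Energy = 0.8 kW × 912.5 h = 730 kWh
Tier 1 (0–365 kWh): 365 × $0.25 = $91.25
Above 365 kWh: 365 × $0.27 = $98.55
Bill = $189.80

$189.80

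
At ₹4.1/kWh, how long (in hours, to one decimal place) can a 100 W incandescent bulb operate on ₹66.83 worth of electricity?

Energy available = ₹66.83 ÷ ₹4.1/kWh = 16.3 kWh
Hours = 16.3 kWh ÷ 0.1 kW = 163.0 h

163.0 h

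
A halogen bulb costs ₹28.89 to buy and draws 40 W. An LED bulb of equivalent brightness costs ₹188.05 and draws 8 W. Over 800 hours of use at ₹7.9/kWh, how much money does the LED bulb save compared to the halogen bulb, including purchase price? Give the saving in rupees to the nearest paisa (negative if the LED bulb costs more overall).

halogen bulb: ₹28.89 + (40/1000) kW × 800 h × ₹7.9 = ₹28.89 + ₹252.8 = ₹281.69
LED bulb: ₹188.05 + (8/1000) kW × 800 h × ₹7.9 = ₹188.05 + ₹50.56 = ₹238.61
Saving = ₹281.69 − ₹238.61 = ₹43.08

₹43.08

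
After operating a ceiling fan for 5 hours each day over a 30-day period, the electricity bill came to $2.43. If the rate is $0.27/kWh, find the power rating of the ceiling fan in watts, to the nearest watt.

60 W

Energy = $2.43 ÷ $0.27/kWh = 9 kWh
Runtime = 5 h/day × 30 days = 150 h
Power = 9 kWh ÷ 150 h = 0.06 kW = 60 W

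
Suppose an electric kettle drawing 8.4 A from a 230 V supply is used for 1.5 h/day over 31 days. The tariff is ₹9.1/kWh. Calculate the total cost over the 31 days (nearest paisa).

₹817.53

Power = 8.4 A × 230 V = 1932 W = 1.932 kW
Runtime = 1.5 h/day × 31 days = 46.5 h
Energy = 1.932 kW × 46.5 h = 89.838 kWh
Cost = 89.838 kWh × ₹9.1/kWh = ₹817.53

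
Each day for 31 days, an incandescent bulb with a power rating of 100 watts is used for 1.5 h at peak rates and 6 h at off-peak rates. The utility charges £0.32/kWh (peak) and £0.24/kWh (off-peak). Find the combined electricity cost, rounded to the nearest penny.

Peak energy = 0.1 kW × 1.5 h × 31 = 4.65 kWh
Off-peak energy = 0.1 kW × 6 h × 31 = 18.6 kWh
Cost = 4.65 × £0.32 + 18.6 × £0.24 = £1.488 + £4.464 = £5.95

£5.95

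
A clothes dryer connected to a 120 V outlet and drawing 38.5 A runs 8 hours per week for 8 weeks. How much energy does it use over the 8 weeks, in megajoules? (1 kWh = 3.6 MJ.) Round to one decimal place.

1064.4 MJ

Power = 38.5 A × 120 V = 4620 W = 4.62 kW
Runtime = 8 h/week × 8 weeks = 64 h
Energy = 4.62 kW × 64 h = 295.68 kWh
= 295.68 × 3.6 MJ = 1064.4 MJ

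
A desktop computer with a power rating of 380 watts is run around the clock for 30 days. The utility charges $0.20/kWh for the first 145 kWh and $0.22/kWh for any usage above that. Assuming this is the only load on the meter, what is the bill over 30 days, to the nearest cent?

Runtime = 24 h × 30 = 720 h
Energy = 0.38 kW × 720 h = 273.6 kWh
Tier 1 (0–145 kWh): 145 × $0.20 = $29
Above 145 kWh: 128.6 × $0.22 = $28.292
Bill = $57.29

$57.29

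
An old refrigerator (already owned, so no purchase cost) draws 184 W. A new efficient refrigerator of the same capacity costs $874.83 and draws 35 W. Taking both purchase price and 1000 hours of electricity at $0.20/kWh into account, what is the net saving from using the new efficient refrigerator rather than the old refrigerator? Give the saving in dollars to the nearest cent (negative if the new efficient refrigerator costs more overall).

old refrigerator: $0.00 + (184/1000) kW × 1000 h × $0.20 = $0.00 + $36.8 = $36.8
new efficient refrigerator: $874.83 + (35/1000) kW × 1000 h × $0.20 = $874.83 + $7 = $881.83
Saving = $36.8 − $881.83 = −$845.03

-$845.03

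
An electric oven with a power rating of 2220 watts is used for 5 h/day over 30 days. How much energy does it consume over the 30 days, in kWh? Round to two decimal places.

Runtime = 5 h/day × 30 days = 150 h
Energy = 2.22 kW × 150 h = 333 kWh

333.00 kWh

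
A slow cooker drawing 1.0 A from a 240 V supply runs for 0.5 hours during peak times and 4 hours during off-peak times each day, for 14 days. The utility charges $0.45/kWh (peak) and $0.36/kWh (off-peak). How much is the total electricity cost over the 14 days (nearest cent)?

Power = 1.0 A × 240 V = 240 W = 0.24 kW
Peak energy = 0.24 kW × 0.5 h × 14 = 1.68 kWh
Off-peak energy = 0.24 kW × 4 h × 14 = 13.44 kWh
Cost = 1.68 × $0.45 + 13.44 × $0.36 = $0.756 + $4.8384 = $5.59

$5.59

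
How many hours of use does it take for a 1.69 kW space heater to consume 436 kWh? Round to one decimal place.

Hours = 436 kWh ÷ 1.69 kW = 258.0 h

258.0 h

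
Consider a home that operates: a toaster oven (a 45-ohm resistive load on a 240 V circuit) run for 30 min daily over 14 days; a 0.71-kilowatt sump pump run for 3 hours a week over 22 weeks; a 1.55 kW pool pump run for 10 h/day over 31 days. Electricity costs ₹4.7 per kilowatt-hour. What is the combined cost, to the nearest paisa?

toaster oven: Power = V²/R = 240²/45 = 1280 W = 1.28 kW
toaster oven: Runtime = 30 min × 14 = 420 min = 7 h
toaster oven: 1.28 kW × 7 h = 8.96 kWh
sump pump: Runtime = 3 h/week × 22 weeks = 66 h
sump pump: 0.71 kW × 66 h = 46.86 kWh
pool pump: Runtime = 10 h/day × 31 days = 310 h
pool pump: 1.55 kW × 310 h = 480.5 kWh
Total energy = 536.32 kWh
Cost = 536.32 × ₹4.7 = ₹2520.70

₹2520.70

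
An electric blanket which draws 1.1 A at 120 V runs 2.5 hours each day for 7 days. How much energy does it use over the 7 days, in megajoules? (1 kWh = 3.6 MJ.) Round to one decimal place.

Power = 1.1 A × 120 V = 132 W = 0.132 kW
Runtime = 2.5 h/day × 7 days = 17.5 h
Energy = 0.132 kW × 17.5 h = 2.31 kWh
= 2.31 × 3.6 MJ = 8.3 MJ

8.3 MJ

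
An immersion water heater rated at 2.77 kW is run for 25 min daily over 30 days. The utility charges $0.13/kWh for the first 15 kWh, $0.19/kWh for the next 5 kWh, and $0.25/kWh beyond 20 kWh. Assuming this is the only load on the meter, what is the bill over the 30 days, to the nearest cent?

Runtime = 25 min × 30 = 750 min = 12.5 h
Energy = 2.77 kW × 12.5 h = 34.625 kWh
Tier 1 (0–15 kWh): 15 × $0.13 = $1.95
Tier 2 (15–20 kWh): 5 × $0.19 = $0.95
Above 20 kWh: 14.625 × $0.25 = $3.65625
Bill = $6.56

$6.56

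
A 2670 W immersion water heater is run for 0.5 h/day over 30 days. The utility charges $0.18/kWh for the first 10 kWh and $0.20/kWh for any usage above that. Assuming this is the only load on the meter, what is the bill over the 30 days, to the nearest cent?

Runtime = 0.5 h/day × 30 days = 15 h
Energy = 2.67 kW × 15 h = 40.05 kWh
Tier 1 (0–10 kWh): 10 × $0.18 = $1.8
Above 10 kWh: 30.05 × $0.20 = $6.01
Bill = $7.81

$7.81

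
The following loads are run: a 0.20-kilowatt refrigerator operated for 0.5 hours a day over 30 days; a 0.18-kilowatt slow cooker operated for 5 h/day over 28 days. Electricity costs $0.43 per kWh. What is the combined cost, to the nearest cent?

$12.13

refrigerator: Runtime = 0.5 h/day × 30 days = 15 h
refrigerator: 0.2 kW × 15 h = 3 kWh
slow cooker: Runtime = 5 h/day × 28 days = 140 h
slow cooker: 0.18 kW × 140 h = 25.2 kWh
Total energy = 28.2 kWh
Cost = 28.2 × $0.43 = $12.13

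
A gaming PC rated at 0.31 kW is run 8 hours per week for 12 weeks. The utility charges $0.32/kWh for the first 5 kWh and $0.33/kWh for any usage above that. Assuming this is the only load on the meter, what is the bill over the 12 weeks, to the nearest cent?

$9.77

Runtime = 8 h/week × 12 weeks = 96 h
Energy = 0.31 kW × 96 h = 29.76 kWh
Tier 1 (0–5 kWh): 5 × $0.32 = $1.6
Above 5 kWh: 24.76 × $0.33 = $8.1708
Bill = $9.77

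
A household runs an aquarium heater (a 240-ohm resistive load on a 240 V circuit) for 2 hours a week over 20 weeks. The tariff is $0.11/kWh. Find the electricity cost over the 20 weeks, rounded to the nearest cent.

$1.06

Power = V²/R = 240²/240 = 240 W = 0.24 kW
Runtime = 2 h/week × 20 weeks = 40 h
Energy = 0.24 kW × 40 h = 9.6 kWh
Cost = 9.6 kWh × $0.11/kWh = $1.06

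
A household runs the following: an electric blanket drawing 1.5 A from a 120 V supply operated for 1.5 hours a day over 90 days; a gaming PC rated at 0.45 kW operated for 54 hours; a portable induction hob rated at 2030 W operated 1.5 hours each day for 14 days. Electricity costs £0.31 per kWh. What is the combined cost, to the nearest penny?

£28.28

electric blanket: Power = 1.5 A × 120 V = 180 W = 0.18 kW
electric blanket: Runtime = 1.5 h/day × 90 days = 135 h
electric blanket: 0.18 kW × 135 h = 24.3 kWh
gaming PC: 0.45 kW × 54 h = 24.3 kWh
portable induction hob: Runtime = 1.5 h/day × 14 days = 21 h
portable induction hob: 2.03 kW × 21 h = 42.63 kWh
Total energy = 91.23 kWh
Cost = 91.23 × £0.31 = £28.28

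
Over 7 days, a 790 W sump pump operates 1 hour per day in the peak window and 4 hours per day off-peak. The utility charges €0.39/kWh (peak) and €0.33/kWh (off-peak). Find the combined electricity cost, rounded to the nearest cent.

Peak energy = 0.79 kW × 1 h × 7 = 5.53 kWh
Off-peak energy = 0.79 kW × 4 h × 7 = 22.12 kWh
Cost = 5.53 × €0.39 + 22.12 × €0.33 = €2.1567 + €7.2996 = €9.46

€9.46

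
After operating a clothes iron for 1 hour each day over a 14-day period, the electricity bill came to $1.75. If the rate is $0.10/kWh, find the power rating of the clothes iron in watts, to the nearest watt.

1250 W

Energy = $1.75 ÷ $0.10/kWh = 17.5 kWh
Runtime = 1 h/day × 14 days = 14 h
Power = 17.5 kWh ÷ 14 h = 1.25 kW = 1250 W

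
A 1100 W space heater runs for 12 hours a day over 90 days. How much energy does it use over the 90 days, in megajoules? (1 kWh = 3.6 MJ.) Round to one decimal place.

4276.8 MJ

Runtime = 12 h/day × 90 days = 1080 h
Energy = 1.1 kW × 1080 h = 1188 kWh
= 1188 × 3.6 MJ = 4276.8 MJ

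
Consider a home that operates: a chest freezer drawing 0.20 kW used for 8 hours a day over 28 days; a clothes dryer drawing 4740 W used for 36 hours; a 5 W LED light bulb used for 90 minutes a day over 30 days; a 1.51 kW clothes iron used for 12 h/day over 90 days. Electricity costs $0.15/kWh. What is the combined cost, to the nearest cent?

chest freezer: Runtime = 8 h/day × 28 days = 224 h
chest freezer: 0.2 kW × 224 h = 44.8 kWh
clothes dryer: 4.74 kW × 36 h = 170.64 kWh
LED light bulb: Runtime = 90 min × 30 = 2700 min = 45 h
LED light bulb: 0.005 kW × 45 h = 0.225 kWh
clothes iron: Runtime = 12 h/day × 90 days = 1080 h
clothes iron: 1.51 kW × 1080 h = 1630.8 kWh
Total energy = 1846.465 kWh
Cost = 1846.465 × $0.15 = $276.97

$276.97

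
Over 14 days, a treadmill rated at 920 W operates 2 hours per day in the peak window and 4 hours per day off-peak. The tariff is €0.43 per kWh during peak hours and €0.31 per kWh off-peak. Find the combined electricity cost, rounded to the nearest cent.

Peak energy = 0.92 kW × 2 h × 14 = 25.76 kWh
Off-peak energy = 0.92 kW × 4 h × 14 = 51.52 kWh
Cost = 25.76 × €0.43 + 51.52 × €0.31 = €11.0768 + €15.9712 = €27.05

€27.05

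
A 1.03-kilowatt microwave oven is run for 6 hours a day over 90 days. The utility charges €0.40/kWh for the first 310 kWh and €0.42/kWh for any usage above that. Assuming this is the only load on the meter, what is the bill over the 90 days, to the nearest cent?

Runtime = 6 h/day × 90 days = 540 h
Energy = 1.03 kW × 540 h = 556.2 kWh
Tier 1 (0–310 kWh): 310 × €0.40 = €124
Above 310 kWh: 246.2 × €0.42 = €103.404
Bill = €227.40

€227.40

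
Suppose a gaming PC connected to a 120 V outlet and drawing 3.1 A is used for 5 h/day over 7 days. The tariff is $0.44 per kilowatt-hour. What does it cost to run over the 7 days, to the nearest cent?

Power = 3.1 A × 120 V = 372 W = 0.372 kW
Runtime = 5 h/day × 7 days = 35 h
Energy = 0.372 kW × 35 h = 13.02 kWh
Cost = 13.02 kWh × $0.44/kWh = $5.73

$5.73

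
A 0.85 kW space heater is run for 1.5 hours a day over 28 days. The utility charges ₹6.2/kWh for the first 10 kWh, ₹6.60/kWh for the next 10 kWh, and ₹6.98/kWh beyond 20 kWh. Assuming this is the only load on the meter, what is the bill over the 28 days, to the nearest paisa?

Runtime = 1.5 h/day × 28 days = 42 h
Energy = 0.85 kW × 42 h = 35.7 kWh
Tier 1 (0–10 kWh): 10 × ₹6.2 = ₹62
Tier 2 (10–20 kWh): 10 × ₹6.60 = ₹66
Above 20 kWh: 15.7 × ₹6.98 = ₹109.586
Bill = ₹237.59

₹237.59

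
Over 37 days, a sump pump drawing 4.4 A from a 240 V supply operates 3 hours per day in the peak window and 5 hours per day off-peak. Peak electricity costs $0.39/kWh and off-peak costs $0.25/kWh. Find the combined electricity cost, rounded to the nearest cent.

$94.55

Power = 4.4 A × 240 V = 1056 W = 1.056 kW
Peak energy = 1.056 kW × 3 h × 37 = 117.216 kWh
Off-peak energy = 1.056 kW × 5 h × 37 = 195.36 kWh
Cost = 117.216 × $0.39 + 195.36 × $0.25 = $45.71424 + $48.84 = $94.55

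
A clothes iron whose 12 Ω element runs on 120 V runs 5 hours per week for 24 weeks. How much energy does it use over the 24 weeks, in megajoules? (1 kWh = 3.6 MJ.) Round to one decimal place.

518.4 MJ

Power = V²/R = 120²/12 = 1200 W = 1.2 kW
Runtime = 5 h/week × 24 weeks = 120 h
Energy = 1.2 kW × 120 h = 144 kWh
= 144 × 3.6 MJ = 518.4 MJ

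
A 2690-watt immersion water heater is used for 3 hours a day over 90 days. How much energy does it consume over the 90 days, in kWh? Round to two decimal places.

726.30 kWh

Runtime = 3 h/day × 90 days = 270 h
Energy = 2.69 kW × 270 h = 726.3 kWh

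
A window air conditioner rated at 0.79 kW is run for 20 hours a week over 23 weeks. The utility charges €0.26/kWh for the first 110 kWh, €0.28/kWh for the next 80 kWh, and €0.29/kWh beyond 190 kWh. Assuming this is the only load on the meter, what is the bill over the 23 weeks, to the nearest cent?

Runtime = 20 h/week × 23 weeks = 460 h
Energy = 0.79 kW × 460 h = 363.4 kWh
Tier 1 (0–110 kWh): 110 × €0.26 = €28.6
Tier 2 (110–190 kWh): 80 × €0.28 = €22.4
Above 190 kWh: 173.4 × €0.29 = €50.286
Bill = €101.29

€101.29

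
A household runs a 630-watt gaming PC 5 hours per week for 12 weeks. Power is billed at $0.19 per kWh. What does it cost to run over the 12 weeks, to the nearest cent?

$7.18

Runtime = 5 h/week × 12 weeks = 60 h
Energy = 0.63 kW × 60 h = 37.8 kWh
Cost = 37.8 kWh × $0.19/kWh = $7.18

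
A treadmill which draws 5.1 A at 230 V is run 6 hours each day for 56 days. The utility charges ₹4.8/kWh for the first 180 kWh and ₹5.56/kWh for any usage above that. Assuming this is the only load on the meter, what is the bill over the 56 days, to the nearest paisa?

Power = 5.1 A × 230 V = 1173 W = 1.173 kW
Runtime = 6 h/day × 56 days = 336 h
Energy = 1.173 kW × 336 h = 394.128 kWh
Tier 1 (0–180 kWh): 180 × ₹4.8 = ₹864
Above 180 kWh: 214.128 × ₹5.56 = ₹1190.55168
Bill = ₹2054.55

₹2054.55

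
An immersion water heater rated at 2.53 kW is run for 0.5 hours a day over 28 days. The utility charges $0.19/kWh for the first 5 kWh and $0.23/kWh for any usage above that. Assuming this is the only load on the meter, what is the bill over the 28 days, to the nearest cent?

$7.95

Runtime = 0.5 h/day × 28 days = 14 h
Energy = 2.53 kW × 14 h = 35.42 kWh
Tier 1 (0–5 kWh): 5 × $0.19 = $0.95
Above 5 kWh: 30.42 × $0.23 = $6.9966
Bill = $7.95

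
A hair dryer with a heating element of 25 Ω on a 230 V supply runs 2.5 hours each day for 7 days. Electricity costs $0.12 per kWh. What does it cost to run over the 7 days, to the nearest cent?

Power = V²/R = 230²/25 = 2116 W = 2.116 kW
Runtime = 2.5 h/day × 7 days = 17.5 h
Energy = 2.116 kW × 17.5 h = 37.03 kWh
Cost = 37.03 kWh × $0.12/kWh = $4.44

$4.44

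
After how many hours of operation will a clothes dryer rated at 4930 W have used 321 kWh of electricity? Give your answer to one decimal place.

65.1 h

Hours = 321 kWh ÷ 4.93 kW = 65.1 h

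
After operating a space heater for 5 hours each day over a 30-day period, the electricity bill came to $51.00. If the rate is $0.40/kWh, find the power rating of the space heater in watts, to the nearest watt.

850 W

Energy = $51.00 ÷ $0.40/kWh = 127.5 kWh
Runtime = 5 h/day × 30 days = 150 h
Power = 127.5 kWh ÷ 150 h = 0.85 kW = 850 W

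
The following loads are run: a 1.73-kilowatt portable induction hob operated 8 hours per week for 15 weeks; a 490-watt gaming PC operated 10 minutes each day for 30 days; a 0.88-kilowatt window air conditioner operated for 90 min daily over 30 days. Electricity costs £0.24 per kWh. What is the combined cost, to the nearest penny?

£59.92

portable induction hob: Runtime = 8 h/week × 15 weeks = 120 h
portable induction hob: 1.73 kW × 120 h = 207.6 kWh
gaming PC: Runtime = 10 min × 30 = 300 min = 5 h
gaming PC: 0.49 kW × 5 h = 2.45 kWh
window air conditioner: Runtime = 90 min × 30 = 2700 min = 45 h
window air conditioner: 0.88 kW × 45 h = 39.6 kWh
Total energy = 249.65 kWh
Cost = 249.65 × £0.24 = £59.92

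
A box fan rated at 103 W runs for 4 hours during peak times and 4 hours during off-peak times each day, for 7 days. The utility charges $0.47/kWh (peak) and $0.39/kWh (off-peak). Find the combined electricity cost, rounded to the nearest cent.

Peak energy = 0.103 kW × 4 h × 7 = 2.884 kWh
Off-peak energy = 0.103 kW × 4 h × 7 = 2.884 kWh
Cost = 2.884 × $0.47 + 2.884 × $0.39 = $1.35548 + $1.12476 = $2.48

$2.48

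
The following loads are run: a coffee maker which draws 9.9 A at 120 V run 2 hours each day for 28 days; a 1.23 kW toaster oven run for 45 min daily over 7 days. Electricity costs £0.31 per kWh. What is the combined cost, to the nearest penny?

coffee maker: Power = 9.9 A × 120 V = 1188 W = 1.188 kW
coffee maker: Runtime = 2 h/day × 28 days = 56 h
coffee maker: 1.188 kW × 56 h = 66.528 kWh
toaster oven: Runtime = 45 min × 7 = 315 min = 5.25 h
toaster oven: 1.23 kW × 5.25 h = 6.4575 kWh
Total energy = 72.9855 kWh
Cost = 72.9855 × £0.31 = £22.63

£22.63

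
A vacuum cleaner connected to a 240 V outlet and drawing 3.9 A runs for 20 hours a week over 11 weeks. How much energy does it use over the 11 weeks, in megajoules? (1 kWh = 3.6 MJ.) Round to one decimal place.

Power = 3.9 A × 240 V = 936 W = 0.936 kW
Runtime = 20 h/week × 11 weeks = 220 h
Energy = 0.936 kW × 220 h = 205.92 kWh
= 205.92 × 3.6 MJ = 741.3 MJ

741.3 MJ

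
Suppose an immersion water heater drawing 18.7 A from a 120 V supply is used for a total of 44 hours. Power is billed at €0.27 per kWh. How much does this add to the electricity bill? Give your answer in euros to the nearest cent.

€26.66

Power = 18.7 A × 120 V = 2244 W = 2.244 kW
Energy = 2.244 kW × 44 h = 98.736 kWh
Cost = 98.736 kWh × €0.27/kWh = €26.66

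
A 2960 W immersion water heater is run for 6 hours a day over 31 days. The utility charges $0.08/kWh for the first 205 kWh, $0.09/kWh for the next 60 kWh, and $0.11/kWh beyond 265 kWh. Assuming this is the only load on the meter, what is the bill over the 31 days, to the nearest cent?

$53.21

Runtime = 6 h/day × 31 days = 186 h
Energy = 2.96 kW × 186 h = 550.56 kWh
Tier 1 (0–205 kWh): 205 × $0.08 = $16.4
Tier 2 (205–265 kWh): 60 × $0.09 = $5.4
Above 265 kWh: 285.56 × $0.11 = $31.4116
Bill = $53.21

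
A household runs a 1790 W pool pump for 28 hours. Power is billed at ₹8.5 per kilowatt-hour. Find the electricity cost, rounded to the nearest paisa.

Energy = 1.79 kW × 28 h = 50.12 kWh
Cost = 50.12 kWh × ₹8.5/kWh = ₹426.02

₹426.02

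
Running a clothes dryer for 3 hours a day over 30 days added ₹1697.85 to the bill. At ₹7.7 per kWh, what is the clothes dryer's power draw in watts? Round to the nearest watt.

Energy = ₹1697.85 ÷ ₹7.7/kWh = 220.5 kWh
Runtime = 3 h/day × 30 days = 90 h
Power = 220.5 kWh ÷ 90 h = 2.45 kW = 2450 W

2450 W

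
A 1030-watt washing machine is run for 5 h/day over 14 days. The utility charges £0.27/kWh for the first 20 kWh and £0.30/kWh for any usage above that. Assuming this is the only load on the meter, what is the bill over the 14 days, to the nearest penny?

Runtime = 5 h/day × 14 days = 70 h
Energy = 1.03 kW × 70 h = 72.1 kWh
Tier 1 (0–20 kWh): 20 × £0.27 = £5.4
Above 20 kWh: 52.1 × £0.30 = £15.63
Bill = £21.03

£21.03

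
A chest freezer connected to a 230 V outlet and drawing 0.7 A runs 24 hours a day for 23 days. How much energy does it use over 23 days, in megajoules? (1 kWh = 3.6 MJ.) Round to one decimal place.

Power = 0.7 A × 230 V = 161 W = 0.161 kW
Runtime = 24 h × 23 = 552 h
Energy = 0.161 kW × 552 h = 88.872 kWh
= 88.872 × 3.6 MJ = 319.9 MJ

319.9 MJ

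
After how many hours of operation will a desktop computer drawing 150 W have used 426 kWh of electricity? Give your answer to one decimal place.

Hours = 426 kWh ÷ 0.15 kW = 2840.0 h

2840.0 h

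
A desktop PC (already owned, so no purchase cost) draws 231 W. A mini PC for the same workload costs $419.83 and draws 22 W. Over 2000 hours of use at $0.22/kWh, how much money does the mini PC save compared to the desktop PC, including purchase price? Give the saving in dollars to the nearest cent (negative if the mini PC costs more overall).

-$327.87

desktop PC: $0.00 + (231/1000) kW × 2000 h × $0.22 = $0.00 + $101.64 = $101.64
mini PC: $419.83 + (22/1000) kW × 2000 h × $0.22 = $419.83 + $9.68 = $429.51
Saving = $101.64 − $429.51 = −$327.87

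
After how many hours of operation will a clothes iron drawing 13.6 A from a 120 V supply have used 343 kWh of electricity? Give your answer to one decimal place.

Power = 13.6 A × 120 V = 1632 W = 1.632 kW
Hours = 343 kWh ÷ 1.632 kW = 210.2 h

210.2 h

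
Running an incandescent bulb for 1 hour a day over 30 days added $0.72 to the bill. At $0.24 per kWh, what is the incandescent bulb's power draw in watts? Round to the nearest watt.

100 W

Energy = $0.72 ÷ $0.24/kWh = 3 kWh
Runtime = 1 h/day × 30 days = 30 h
Power = 3 kWh ÷ 30 h = 0.1 kW = 100 W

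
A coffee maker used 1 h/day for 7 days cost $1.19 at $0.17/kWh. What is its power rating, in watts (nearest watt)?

Energy = $1.19 ÷ $0.17/kWh = 7 kWh
Runtime = 1 h/day × 7 days = 7 h
Power = 7 kWh ÷ 7 h = 1 kW = 1000 W

1000 W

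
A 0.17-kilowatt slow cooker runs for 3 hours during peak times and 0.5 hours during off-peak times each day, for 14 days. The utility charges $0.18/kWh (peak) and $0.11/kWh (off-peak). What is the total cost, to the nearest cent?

Peak energy = 0.17 kW × 3 h × 14 = 7.14 kWh
Off-peak energy = 0.17 kW × 0.5 h × 14 = 1.19 kWh
Cost = 7.14 × $0.18 + 1.19 × $0.11 = $1.2852 + $0.1309 = $1.42

$1.42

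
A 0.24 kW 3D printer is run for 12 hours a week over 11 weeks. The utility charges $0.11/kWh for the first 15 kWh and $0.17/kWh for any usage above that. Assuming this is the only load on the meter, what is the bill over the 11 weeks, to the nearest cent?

$4.49

Runtime = 12 h/week × 11 weeks = 132 h
Energy = 0.24 kW × 132 h = 31.68 kWh
Tier 1 (0–15 kWh): 15 × $0.11 = $1.65
Above 15 kWh: 16.68 × $0.17 = $2.8356
Bill = $4.49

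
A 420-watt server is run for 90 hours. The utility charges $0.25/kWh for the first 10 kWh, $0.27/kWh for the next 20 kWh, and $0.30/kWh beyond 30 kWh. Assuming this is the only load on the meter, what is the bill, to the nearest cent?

Energy = 0.42 kW × 90 h = 37.8 kWh
Tier 1 (0–10 kWh): 10 × $0.25 = $2.5
Tier 2 (10–30 kWh): 20 × $0.27 = $5.4
Above 30 kWh: 7.8 × $0.30 = $2.34
Bill = $10.24

$10.24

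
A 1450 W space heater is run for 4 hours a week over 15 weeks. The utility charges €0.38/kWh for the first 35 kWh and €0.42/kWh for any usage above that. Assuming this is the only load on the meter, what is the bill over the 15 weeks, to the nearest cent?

€35.14

Runtime = 4 h/week × 15 weeks = 60 h
Energy = 1.45 kW × 60 h = 87 kWh
Tier 1 (0–35 kWh): 35 × €0.38 = €13.3
Above 35 kWh: 52 × €0.42 = €21.84
Bill = €35.14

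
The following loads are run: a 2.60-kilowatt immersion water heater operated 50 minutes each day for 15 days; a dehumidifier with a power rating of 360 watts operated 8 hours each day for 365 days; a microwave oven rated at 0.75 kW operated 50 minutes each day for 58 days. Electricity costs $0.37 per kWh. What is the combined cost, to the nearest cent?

$414.38

immersion water heater: Runtime = 50 min × 15 = 750 min = 12.5 h
immersion water heater: 2.6 kW × 12.5 h = 32.5 kWh
dehumidifier: Runtime = 8 h/day × 365 days = 2920 h
dehumidifier: 0.36 kW × 2920 h = 1051.2 kWh
microwave oven: Runtime = 50 min × 58 = 2900 min = 48.333333… h
microwave oven: 0.75 kW × 48.333333… h = 36.25 kWh
Total energy = 1119.95 kWh
Cost = 1119.95 × $0.37 = $414.38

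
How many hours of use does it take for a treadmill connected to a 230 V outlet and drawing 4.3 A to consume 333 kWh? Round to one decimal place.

336.7 h

Power = 4.3 A × 230 V = 989 W = 0.989 kW
Hours = 333 kWh ÷ 0.989 kW = 336.7 h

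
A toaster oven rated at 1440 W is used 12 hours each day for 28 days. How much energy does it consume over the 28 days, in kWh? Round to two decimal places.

483.84 kWh

Runtime = 12 h/day × 28 days = 336 h
Energy = 1.44 kW × 336 h = 483.84 kWh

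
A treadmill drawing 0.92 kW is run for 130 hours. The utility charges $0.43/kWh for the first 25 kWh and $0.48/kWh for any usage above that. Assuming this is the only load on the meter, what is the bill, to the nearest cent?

$56.16

Energy = 0.92 kW × 130 h = 119.6 kWh
Tier 1 (0–25 kWh): 25 × $0.43 = $10.75
Above 25 kWh: 94.6 × $0.48 = $45.408
Bill = $56.16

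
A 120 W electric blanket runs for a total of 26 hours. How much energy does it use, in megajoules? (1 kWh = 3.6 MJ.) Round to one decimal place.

11.2 MJ

Energy = 0.12 kW × 26 h = 3.12 kWh
= 3.12 × 3.6 MJ = 11.2 MJ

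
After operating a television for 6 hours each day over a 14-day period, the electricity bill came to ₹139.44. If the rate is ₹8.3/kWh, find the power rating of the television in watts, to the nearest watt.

Energy = ₹139.44 ÷ ₹8.3/kWh = 16.8 kWh
Runtime = 6 h/day × 14 days = 84 h
Power = 16.8 kWh ÷ 84 h = 0.2 kW = 200 W

200 W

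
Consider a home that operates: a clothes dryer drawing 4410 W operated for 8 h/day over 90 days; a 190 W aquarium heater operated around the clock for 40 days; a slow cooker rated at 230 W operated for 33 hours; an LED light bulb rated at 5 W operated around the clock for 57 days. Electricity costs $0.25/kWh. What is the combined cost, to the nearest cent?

clothes dryer: Runtime = 8 h/day × 90 days = 720 h
clothes dryer: 4.41 kW × 720 h = 3175.2 kWh
aquarium heater: Runtime = 24 h × 40 = 960 h
aquarium heater: 0.19 kW × 960 h = 182.4 kWh
slow cooker: 0.23 kW × 33 h = 7.59 kWh
LED light bulb: Runtime = 24 h × 57 = 1368 h
LED light bulb: 0.005 kW × 1368 h = 6.84 kWh
Total energy = 3372.03 kWh
Cost = 3372.03 × $0.25 = $843.01

$843.01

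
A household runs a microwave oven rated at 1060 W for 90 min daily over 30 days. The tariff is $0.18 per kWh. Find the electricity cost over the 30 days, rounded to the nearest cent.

$8.59

Runtime = 90 min × 30 = 2700 min = 45 h
Energy = 1.06 kW × 45 h = 47.7 kWh
Cost = 47.7 kWh × $0.18/kWh = $8.59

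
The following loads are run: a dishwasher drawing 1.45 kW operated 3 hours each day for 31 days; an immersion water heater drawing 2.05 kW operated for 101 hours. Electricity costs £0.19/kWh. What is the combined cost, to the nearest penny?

£64.96

dishwasher: Runtime = 3 h/day × 31 days = 93 h
dishwasher: 1.45 kW × 93 h = 134.85 kWh
immersion water heater: 2.05 kW × 101 h = 207.05 kWh
Total energy = 341.9 kWh
Cost = 341.9 × £0.19 = £64.96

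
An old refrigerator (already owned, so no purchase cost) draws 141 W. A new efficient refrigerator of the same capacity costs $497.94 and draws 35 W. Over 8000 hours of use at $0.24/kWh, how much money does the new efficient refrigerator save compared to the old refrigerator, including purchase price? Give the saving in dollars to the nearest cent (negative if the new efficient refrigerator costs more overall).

-$294.42

old refrigerator: $0.00 + (141/1000) kW × 8000 h × $0.24 = $0.00 + $270.72 = $270.72
new efficient refrigerator: $497.94 + (35/1000) kW × 8000 h × $0.24 = $497.94 + $67.2 = $565.14
Saving = $270.72 − $565.14 = −$294.42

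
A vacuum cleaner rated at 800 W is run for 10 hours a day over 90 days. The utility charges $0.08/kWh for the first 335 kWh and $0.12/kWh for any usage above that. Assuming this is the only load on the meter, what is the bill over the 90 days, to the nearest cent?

Runtime = 10 h/day × 90 days = 900 h
Energy = 0.8 kW × 900 h = 720 kWh
Tier 1 (0–335 kWh): 335 × $0.08 = $26.8
Above 335 kWh: 385 × $0.12 = $46.2
Bill = $73.00

$73.00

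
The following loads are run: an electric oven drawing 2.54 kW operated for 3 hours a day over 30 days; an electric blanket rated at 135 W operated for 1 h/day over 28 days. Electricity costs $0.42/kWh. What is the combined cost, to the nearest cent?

$97.60

electric oven: Runtime = 3 h/day × 30 days = 90 h
electric oven: 2.54 kW × 90 h = 228.6 kWh
electric blanket: Runtime = 1 h/day × 28 days = 28 h
electric blanket: 0.135 kW × 28 h = 3.78 kWh
Total energy = 232.38 kWh
Cost = 232.38 × $0.42 = $97.60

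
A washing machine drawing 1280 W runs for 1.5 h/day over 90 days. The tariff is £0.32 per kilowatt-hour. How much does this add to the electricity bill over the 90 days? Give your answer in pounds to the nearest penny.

Runtime = 1.5 h/day × 90 days = 135 h
Energy = 1.28 kW × 135 h = 172.8 kWh
Cost = 172.8 kWh × £0.32/kWh = £55.30

£55.30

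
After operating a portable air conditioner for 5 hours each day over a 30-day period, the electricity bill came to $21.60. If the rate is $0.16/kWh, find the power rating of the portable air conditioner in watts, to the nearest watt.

900 W

Energy = $21.60 ÷ $0.16/kWh = 135 kWh
Runtime = 5 h/day × 30 days = 150 h
Power = 135 kWh ÷ 150 h = 0.9 kW = 900 W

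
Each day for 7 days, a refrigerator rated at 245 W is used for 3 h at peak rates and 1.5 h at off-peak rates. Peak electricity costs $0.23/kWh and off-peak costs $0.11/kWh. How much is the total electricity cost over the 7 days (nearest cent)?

$1.47

Peak energy = 0.245 kW × 3 h × 7 = 5.145 kWh
Off-peak energy = 0.245 kW × 1.5 h × 7 = 2.5725 kWh
Cost = 5.145 × $0.23 + 2.5725 × $0.11 = $1.18335 + $0.282975 = $1.47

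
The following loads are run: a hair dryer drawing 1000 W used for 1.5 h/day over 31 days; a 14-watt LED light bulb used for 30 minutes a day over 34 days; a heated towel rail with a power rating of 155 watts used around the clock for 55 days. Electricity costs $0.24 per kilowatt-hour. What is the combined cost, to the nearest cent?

hair dryer: Runtime = 1.5 h/day × 31 days = 46.5 h
hair dryer: 1 kW × 46.5 h = 46.5 kWh
LED light bulb: Runtime = 30 min × 34 = 1020 min = 17 h
LED light bulb: 0.014 kW × 17 h = 0.238 kWh
heated towel rail: Runtime = 24 h × 55 = 1320 h
heated towel rail: 0.155 kW × 1320 h = 204.6 kWh
Total energy = 251.338 kWh
Cost = 251.338 × $0.24 = $60.32

$60.32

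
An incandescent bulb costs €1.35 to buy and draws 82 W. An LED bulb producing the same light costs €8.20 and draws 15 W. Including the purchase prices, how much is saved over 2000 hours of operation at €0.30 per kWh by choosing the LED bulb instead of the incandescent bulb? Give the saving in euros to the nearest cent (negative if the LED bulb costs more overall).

€33.35

incandescent bulb: €1.35 + (82/1000) kW × 2000 h × €0.30 = €1.35 + €49.2 = €50.55
LED bulb: €8.20 + (15/1000) kW × 2000 h × €0.30 = €8.20 + €9 = €17.2
Saving = €50.55 − €17.2 = €33.35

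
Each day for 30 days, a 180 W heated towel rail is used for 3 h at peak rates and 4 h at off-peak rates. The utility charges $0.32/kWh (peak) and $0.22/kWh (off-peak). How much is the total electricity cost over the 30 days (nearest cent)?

Peak energy = 0.18 kW × 3 h × 30 = 16.2 kWh
Off-peak energy = 0.18 kW × 4 h × 30 = 21.6 kWh
Cost = 16.2 × $0.32 + 21.6 × $0.22 = $5.184 + $4.752 = $9.94

$9.94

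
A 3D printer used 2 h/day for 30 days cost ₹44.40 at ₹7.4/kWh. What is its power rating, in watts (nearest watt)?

100 W

Energy = ₹44.40 ÷ ₹7.4/kWh = 6 kWh
Runtime = 2 h/day × 30 days = 60 h
Power = 6 kWh ÷ 60 h = 0.1 kW = 100 W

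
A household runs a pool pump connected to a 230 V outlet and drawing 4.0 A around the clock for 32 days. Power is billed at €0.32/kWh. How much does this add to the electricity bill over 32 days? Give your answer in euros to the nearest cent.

€226.10

Power = 4.0 A × 230 V = 920 W = 0.92 kW
Runtime = 24 h × 32 = 768 h
Energy = 0.92 kW × 768 h = 706.56 kWh
Cost = 706.56 kWh × €0.32/kWh = €226.10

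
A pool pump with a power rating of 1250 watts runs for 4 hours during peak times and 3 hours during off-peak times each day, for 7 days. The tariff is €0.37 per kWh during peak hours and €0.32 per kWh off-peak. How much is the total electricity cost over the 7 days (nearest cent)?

€21.35

Peak energy = 1.25 kW × 4 h × 7 = 35 kWh
Off-peak energy = 1.25 kW × 3 h × 7 = 26.25 kWh
Cost = 35 × €0.37 + 26.25 × €0.32 = €12.95 + €8.4 = €21.35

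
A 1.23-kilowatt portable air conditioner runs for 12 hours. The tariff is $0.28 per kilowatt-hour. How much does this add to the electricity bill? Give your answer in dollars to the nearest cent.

Energy = 1.23 kW × 12 h = 14.76 kWh
Cost = 14.76 kWh × $0.28/kWh = $4.13

$4.13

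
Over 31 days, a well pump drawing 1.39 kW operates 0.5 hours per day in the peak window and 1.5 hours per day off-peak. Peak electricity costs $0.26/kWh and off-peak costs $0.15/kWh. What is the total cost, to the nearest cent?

$15.30

Peak energy = 1.39 kW × 0.5 h × 31 = 21.545 kWh
Off-peak energy = 1.39 kW × 1.5 h × 31 = 64.635 kWh
Cost = 21.545 × $0.26 + 64.635 × $0.15 = $5.6017 + $9.69525 = $15.30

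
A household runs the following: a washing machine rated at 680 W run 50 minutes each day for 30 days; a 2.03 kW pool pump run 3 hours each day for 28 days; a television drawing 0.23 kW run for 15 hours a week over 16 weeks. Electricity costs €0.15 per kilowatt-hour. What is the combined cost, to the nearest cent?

€36.41

washing machine: Runtime = 50 min × 30 = 1500 min = 25 h
washing machine: 0.68 kW × 25 h = 17 kWh
pool pump: Runtime = 3 h/day × 28 days = 84 h
pool pump: 2.03 kW × 84 h = 170.52 kWh
television: Runtime = 15 h/week × 16 weeks = 240 h
television: 0.23 kW × 240 h = 55.2 kWh
Total energy = 242.72 kWh
Cost = 242.72 × €0.15 = €36.41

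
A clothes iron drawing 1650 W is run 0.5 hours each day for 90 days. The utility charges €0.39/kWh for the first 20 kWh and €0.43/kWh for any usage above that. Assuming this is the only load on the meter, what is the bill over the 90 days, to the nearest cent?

Runtime = 0.5 h/day × 90 days = 45 h
Energy = 1.65 kW × 45 h = 74.25 kWh
Tier 1 (0–20 kWh): 20 × €0.39 = €7.8
Above 20 kWh: 54.25 × €0.43 = €23.3275
Bill = €31.13

€31.13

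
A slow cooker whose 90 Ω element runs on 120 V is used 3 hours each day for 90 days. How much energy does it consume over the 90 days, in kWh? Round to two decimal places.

Power = V²/R = 120²/90 = 160 W = 0.16 kW
Runtime = 3 h/day × 90 days = 270 h
Energy = 0.16 kW × 270 h = 43.2 kWh

43.20 kWh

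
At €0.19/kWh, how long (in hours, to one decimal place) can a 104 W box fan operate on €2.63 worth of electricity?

Energy available = €2.63 ÷ €0.19/kWh = 13.8421 kWh
Hours = 13.8421 kWh ÷ 0.104 kW = 133.1 h

133.1 h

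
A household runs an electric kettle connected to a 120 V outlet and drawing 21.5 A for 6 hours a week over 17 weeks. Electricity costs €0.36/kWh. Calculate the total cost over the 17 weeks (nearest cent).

Power = 21.5 A × 120 V = 2580 W = 2.58 kW
Runtime = 6 h/week × 17 weeks = 102 h
Energy = 2.58 kW × 102 h = 263.16 kWh
Cost = 263.16 kWh × €0.36/kWh = €94.74

€94.74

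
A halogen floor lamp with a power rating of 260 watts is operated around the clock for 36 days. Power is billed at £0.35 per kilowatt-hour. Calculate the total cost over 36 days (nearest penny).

£78.62

Runtime = 24 h × 36 = 864 h
Energy = 0.26 kW × 864 h = 224.64 kWh
Cost = 224.64 kWh × £0.35/kWh = £78.62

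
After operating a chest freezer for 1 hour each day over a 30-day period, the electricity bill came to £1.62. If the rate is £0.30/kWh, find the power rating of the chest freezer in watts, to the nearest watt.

Energy = £1.62 ÷ £0.30/kWh = 5.4 kWh
Runtime = 1 h/day × 30 days = 30 h
Power = 5.4 kWh ÷ 30 h = 0.18 kW = 180 W

180 W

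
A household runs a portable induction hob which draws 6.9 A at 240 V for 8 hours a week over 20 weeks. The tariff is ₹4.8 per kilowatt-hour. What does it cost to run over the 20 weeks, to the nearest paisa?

Power = 6.9 A × 240 V = 1656 W = 1.656 kW
Runtime = 8 h/week × 20 weeks = 160 h
Energy = 1.656 kW × 160 h = 264.96 kWh
Cost = 264.96 kWh × ₹4.8/kWh = ₹1271.81

₹1271.81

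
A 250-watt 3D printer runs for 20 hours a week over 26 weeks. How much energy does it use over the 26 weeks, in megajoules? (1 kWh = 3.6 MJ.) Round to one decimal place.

Runtime = 20 h/week × 26 weeks = 520 h
Energy = 0.25 kW × 520 h = 130 kWh
= 130 × 3.6 MJ = 468.0 MJ

468.0 MJ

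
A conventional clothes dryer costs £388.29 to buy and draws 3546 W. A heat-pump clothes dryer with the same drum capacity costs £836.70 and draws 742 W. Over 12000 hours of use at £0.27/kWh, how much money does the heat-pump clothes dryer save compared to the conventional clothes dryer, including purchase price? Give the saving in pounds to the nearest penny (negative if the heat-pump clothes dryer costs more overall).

£8636.55

conventional clothes dryer: £388.29 + (3546/1000) kW × 12000 h × £0.27 = £388.29 + £11489.04 = £11877.33
heat-pump clothes dryer: £836.70 + (742/1000) kW × 12000 h × £0.27 = £836.70 + £2404.08 = £3240.78
Saving = £11877.33 − £3240.78 = £8636.55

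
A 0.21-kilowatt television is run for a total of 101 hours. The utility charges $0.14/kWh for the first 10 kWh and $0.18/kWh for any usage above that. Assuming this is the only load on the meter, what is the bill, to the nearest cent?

Energy = 0.21 kW × 101 h = 21.21 kWh
Tier 1 (0–10 kWh): 10 × $0.14 = $1.4
Above 10 kWh: 11.21 × $0.18 = $2.0178
Bill = $3.42

$3.42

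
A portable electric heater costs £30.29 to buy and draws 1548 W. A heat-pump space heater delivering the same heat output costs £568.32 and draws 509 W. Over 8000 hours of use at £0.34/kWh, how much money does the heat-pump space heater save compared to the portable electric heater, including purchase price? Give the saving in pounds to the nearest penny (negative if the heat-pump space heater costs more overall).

£2288.05

portable electric heater: £30.29 + (1548/1000) kW × 8000 h × £0.34 = £30.29 + £4210.56 = £4240.85
heat-pump space heater: £568.32 + (509/1000) kW × 8000 h × £0.34 = £568.32 + £1384.48 = £1952.8
Saving = £4240.85 − £1952.8 = £2288.05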